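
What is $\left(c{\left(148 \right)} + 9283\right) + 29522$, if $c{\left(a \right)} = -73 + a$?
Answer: $38880$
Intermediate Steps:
$\left(c{\left(148 \right)} + 9283\right) + 29522 = \left(\left(-73 + 148\right) + 9283\right) + 29522 = \left(75 + 9283\right) + 29522 = 9358 + 29522 = 38880$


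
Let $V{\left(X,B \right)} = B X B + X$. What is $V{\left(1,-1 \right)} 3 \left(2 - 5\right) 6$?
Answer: $-108$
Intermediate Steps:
$V{\left(X,B \right)} = X + X B^{2}$ ($V{\left(X,B \right)} = X B^{2} + X = X + X B^{2}$)
$V{\left(1,-1 \right)} 3 \left(2 - 5\right) 6 = 1 \left(1 + \left(-1\right)^{2}\right) 3 \left(2 - 5\right) 6 = 1 \left(1 + 1\right) 3 \left(\left(-3\right) 6\right) = 1 \cdot 2 \cdot 3 \left(-18\right) = 2 \cdot 3 \left(-18\right) = 6 \left(-18\right) = -108$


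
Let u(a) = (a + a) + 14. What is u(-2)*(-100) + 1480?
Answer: 480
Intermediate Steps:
u(a) = 14 + 2*a (u(a) = 2*a + 14 = 14 + 2*a)
u(-2)*(-100) + 1480 = (14 + 2*(-2))*(-100) + 1480 = (14 - 4)*(-100) + 1480 = 10*(-100) + 1480 = -1000 + 1480 = 480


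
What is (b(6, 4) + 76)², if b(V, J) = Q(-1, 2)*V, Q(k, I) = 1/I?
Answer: 6241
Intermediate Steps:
b(V, J) = V/2
(b(6, 4) + 76)² = ((½)*6 + 76)² = (3 + 76)² = 79² = 6241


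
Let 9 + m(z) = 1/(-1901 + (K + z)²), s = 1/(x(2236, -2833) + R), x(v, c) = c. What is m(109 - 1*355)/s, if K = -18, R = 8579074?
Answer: -5232827751114/67795 ≈ -7.7186e+7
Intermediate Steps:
s = 1/8576241 (s = 1/(-2833 + 8579074) = 1/8576241 ≈ 1.1660e-7)
m(z) = -9 + 1/(-1901 + (-18 + z)²)
m(109 - 1*355)/s = ((17110 - 9*(-18 + (109 - 1*355))²)/(-1901 + (-18 + (109 - 1*355))²))/(1/8576241) = ((17110 - 9*(-18 + (109 - 355))²)/(-1901 + (-18 + (109 - 355))²))*8576241 = ((17110 - 9*(-18 - 246)²)/(-1901 + (-18 - 246)²))*8576241 = ((17110 - 9*(-264)²)/(-1901 + (-264)²))*8576241 = ((17110 - 9*69696)/(-1901 + 69696))*8576241 = ((17110 - 627264)/67795)*8576241 = ((1/67795)*(-610154))*8576241 = -610154/67795*8576241 = -5232827751114/67795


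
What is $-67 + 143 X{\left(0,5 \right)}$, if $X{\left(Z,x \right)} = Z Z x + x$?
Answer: $648$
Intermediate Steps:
$X{\left(Z,x \right)} = x + x Z^{2}$ ($X{\left(Z,x \right)} = Z^{2} x + x = x Z^{2} + x = x + x Z^{2}$)
$-67 + 143 X{\left(0,5 \right)} = -67 + 143 \cdot 5 \left(1 + 0^{2}\right) = -67 + 143 \cdot 5 \left(1 + 0\right) = -67 + 143 \cdot 5 \cdot 1 = -67 + 143 \cdot 5 = -67 + 715 = 648$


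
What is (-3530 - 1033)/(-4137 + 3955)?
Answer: 351/14 ≈ 25.071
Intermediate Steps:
(-3530 - 1033)/(-4137 + 3955) = -4563/(-182) = -4563*(-1/182) = 351/14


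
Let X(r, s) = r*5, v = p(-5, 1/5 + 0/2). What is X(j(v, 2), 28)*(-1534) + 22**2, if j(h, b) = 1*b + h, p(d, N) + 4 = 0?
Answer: 15824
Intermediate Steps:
p(d, N) = -4 (p(d, N) = -4 + 0 = -4)
v = -4
j(h, b) = b + h
X(r, s) = 5*r
X(j(v, 2), 28)*(-1534) + 22**2 = (5*(2 - 4))*(-1534) + 22**2 = (5*(-2))*(-1534) + 484 = -10*(-1534) + 484 = 15340 + 484 = 15824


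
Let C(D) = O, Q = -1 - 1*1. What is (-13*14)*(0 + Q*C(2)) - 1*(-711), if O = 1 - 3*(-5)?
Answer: 6535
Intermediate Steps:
Q = -2 (Q = -1 - 1 = -2)
O = 16 (O = 1 + 15 = 16)
C(D) = 16
(-13*14)*(0 + Q*C(2)) - 1*(-711) = (-13*14)*(0 - 2*16) - 1*(-711) = -182*(0 - 32) + 711 = -182*(-32) + 711 = 5824 + 711 = 6535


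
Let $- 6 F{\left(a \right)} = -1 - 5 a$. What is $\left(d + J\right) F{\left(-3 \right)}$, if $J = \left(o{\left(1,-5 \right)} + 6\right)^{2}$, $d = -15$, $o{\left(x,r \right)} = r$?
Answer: $\frac{98}{3} \approx 32.667$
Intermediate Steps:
$F{\left(a \right)} = \frac{1}{6} + \frac{5 a}{6}$ ($F{\left(a \right)} = - \frac{-1 - 5 a}{6} = \frac{1}{6} + \frac{5 a}{6}$)
$J = 1$ ($J = \left(-5 + 6\right)^{2} = 1^{2} = 1$)
$\left(d + J\right) F{\left(-3 \right)} = \left(-15 + 1\right) \left(\frac{1}{6} + \frac{5}{6} \left(-3\right)\right) = - 14 \left(\frac{1}{6} - \frac{5}{2}\right) = \left(-14\right) \left(- \frac{7}{3}\right) = \frac{98}{3}$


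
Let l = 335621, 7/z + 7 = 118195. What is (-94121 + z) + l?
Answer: 4077486001/16884 ≈ 2.4150e+5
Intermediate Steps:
z = 1/16884 (z = 7/(-7 + 118195) = 7/118188 = 7*(1/118188) = 1/16884 ≈ 5.9228e-5)
(-94121 + z) + l = (-94121 + 1/16884) + 335621 = -1589138963/16884 + 335621 = 4077486001/16884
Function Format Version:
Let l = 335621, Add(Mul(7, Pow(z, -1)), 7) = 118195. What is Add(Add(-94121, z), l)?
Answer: Rational(4077486001, 16884) ≈ 2.4150e+5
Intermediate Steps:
z = Rational(1, 16884) (z = Mul(7, Pow(Add(-7, 118195), -1)) = Mul(7, Pow(118188, -1)) = Mul(7, Rational(1, 118188)) = Rational(1, 16884) ≈ 5.9228e-5)
Add(Add(-94121, z), l) = Add(Add(-94121, Rational(1, 16884)), 335621) = Add(Rational(-1589138963, 16884), 335621) = Rational(4077486001, 16884)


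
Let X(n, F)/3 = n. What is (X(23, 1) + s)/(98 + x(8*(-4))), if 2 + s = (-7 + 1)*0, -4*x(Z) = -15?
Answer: 268/407 ≈ 0.65848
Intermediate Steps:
x(Z) = 15/4 (x(Z) = -¼*(-15) = 15/4)
s = -2 (s = -2 + (-7 + 1)*0 = -2 - 6*0 = -2 + 0 = -2)
X(n, F) = 3*n
(X(23, 1) + s)/(98 + x(8*(-4))) = (3*23 - 2)/(98 + 15/4) = (69 - 2)/(407/4) = 67*(4/407) = 268/407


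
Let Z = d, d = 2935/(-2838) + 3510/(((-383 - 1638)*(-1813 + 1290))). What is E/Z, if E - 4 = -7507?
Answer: 523415867634/71913575 ≈ 7278.4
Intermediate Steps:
E = -7503 (E = 4 - 7507 = -7503)
d = -71913575/69760878 (d = 2935*(-1/2838) + 3510/((-2021*(-523))) = -2935/2838 + 3510/1056983 = -71913575/69760878 ≈ -1.0309)
Z = -71913575/69760878 ≈ -1.0309
E/Z = -7503/(-71913575/69760878) = -7503*(-69760878/71913575) = 523415867634/71913575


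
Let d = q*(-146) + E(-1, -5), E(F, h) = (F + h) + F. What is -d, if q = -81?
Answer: -11819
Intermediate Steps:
E(F, h) = h + 2*F
d = 11819 (d = -81*(-146) + (-5 + 2*(-1)) = 11826 + (-5 - 2) = 11826 - 7 = 11819)
-d = -1*11819 = -11819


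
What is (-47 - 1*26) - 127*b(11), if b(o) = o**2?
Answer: -15440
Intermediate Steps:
(-47 - 1*26) - 127*b(11) = (-47 - 1*26) - 127*11**2 = (-47 - 26) - 127*121 = -73 - 15367 = -15440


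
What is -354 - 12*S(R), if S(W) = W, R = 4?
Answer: -402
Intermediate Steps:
-354 - 12*S(R) = -354 - 12*4 = -354 - 48 = -402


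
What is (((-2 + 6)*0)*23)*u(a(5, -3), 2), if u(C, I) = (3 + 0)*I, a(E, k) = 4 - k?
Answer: 0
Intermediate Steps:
u(C, I) = 3*I
(((-2 + 6)*0)*23)*u(a(5, -3), 2) = (((-2 + 6)*0)*23)*(3*2) = ((4*0)*23)*6 = (0*23)*6 = 0*6 = 0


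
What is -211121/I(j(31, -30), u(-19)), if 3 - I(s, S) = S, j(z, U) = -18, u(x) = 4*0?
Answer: -211121/3 ≈ -70374.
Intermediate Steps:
u(x) = 0
I(s, S) = 3 - S
-211121/I(j(31, -30), u(-19)) = -211121/(3 - 1*0) = -211121/(3 + 0) = -211121/3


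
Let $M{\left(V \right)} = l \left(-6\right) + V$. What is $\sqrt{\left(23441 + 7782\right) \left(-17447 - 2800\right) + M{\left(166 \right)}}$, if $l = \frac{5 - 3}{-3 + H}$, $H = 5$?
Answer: $i \sqrt{632171921} \approx 25143.0 i$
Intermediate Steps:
$l = 1$ ($l = \frac{5 - 3}{-3 + 5} = \frac{2}{2} = 2 \cdot \frac{1}{2} = 1$)
$M{\left(V \right)} = -6 + V$ ($M{\left(V \right)} = 1 \left(-6\right) + V = -6 + V$)
$\sqrt{\left(23441 + 7782\right) \left(-17447 - 2800\right) + M{\left(166 \right)}} = \sqrt{\left(23441 + 7782\right) \left(-17447 - 2800\right) + \left(-6 + 166\right)} = \sqrt{31223 \left(-20247\right) + 160} = \sqrt{-632172081 + 160} = \sqrt{-632171921} = i \sqrt{632171921}$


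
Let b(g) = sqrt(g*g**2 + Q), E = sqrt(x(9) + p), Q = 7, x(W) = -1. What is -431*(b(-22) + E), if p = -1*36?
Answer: 431*I*(-sqrt(37) - sqrt(10641)) ≈ -47082.0*I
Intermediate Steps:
p = -36
E = I*sqrt(37) (E = sqrt(-1 - 36) = sqrt(-37) = I*sqrt(37) ≈ 6.0828*I)
b(g) = sqrt(7 + g**3) (b(g) = sqrt(g*g**2 + 7) = sqrt(g**3 + 7) = sqrt(7 + g**3))
-431*(b(-22) + E) = -431*(sqrt(7 + (-22)**3) + I*sqrt(37)) = -431*(sqrt(7 - 10648) + I*sqrt(37)) = -431*(sqrt(-10641) + I*sqrt(37)) = -431*(I*sqrt(10641) + I*sqrt(37)) = -431*(I*sqrt(37) + I*sqrt(10641)) = -431*I*sqrt(37) - 431*I*sqrt(10641)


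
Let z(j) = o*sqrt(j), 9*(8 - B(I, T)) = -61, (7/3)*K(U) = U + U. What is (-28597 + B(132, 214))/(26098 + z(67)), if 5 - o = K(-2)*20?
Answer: -328959026480/300321969489 + 495187000*sqrt(67)/300321969489 ≈ -1.0819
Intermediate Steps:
K(U) = 6*U/7 (K(U) = 3*(U + U)/7 = 3*(2*U)/7 = 6*U/7)
B(I, T) = 133/9 (B(I, T) = 8 - 1/9*(-61) = 8 + 61/9 = 133/9)
o = 275/7 (o = 5 - (6/7)*(-2)*20 = 5 - (-12)*20/7 = 5 - 1*(-240/7) = 5 + 240/7 = 275/7 ≈ 39.286)
z(j) = 275*sqrt(j)/7
(-28597 + B(132, 214))/(26098 + z(67)) = (-28597 + 133/9)/(26098 + 275*sqrt(67)/7) = -257240/(9*(26098 + 275*sqrt(67)/7))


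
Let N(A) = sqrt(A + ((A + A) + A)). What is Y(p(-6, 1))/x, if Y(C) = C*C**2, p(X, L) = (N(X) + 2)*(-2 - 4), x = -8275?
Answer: 1728*(1 + I*sqrt(6))**3/8275 ≈ -3.55 - 1.5345*I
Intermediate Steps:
N(A) = 2*sqrt(A) (N(A) = sqrt(A + (2*A + A)) = sqrt(A + 3*A) = sqrt(4*A) = 2*sqrt(A))
p(X, L) = -12 - 12*sqrt(X) (p(X, L) = (2*sqrt(X) + 2)*(-2 - 4) = (2 + 2*sqrt(X))*(-6) = -12 - 12*sqrt(X))
Y(C) = C**3
Y(p(-6, 1))/x = (-12 - 12*I*sqrt(6))**3/(-8275) = (-12 - 12*I*sqrt(6))**3*(-1/8275) = -(-12 - 12*I*sqrt(6))**3/8275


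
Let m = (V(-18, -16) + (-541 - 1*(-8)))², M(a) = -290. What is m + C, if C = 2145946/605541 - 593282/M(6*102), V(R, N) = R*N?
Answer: 187942801244/3027705 ≈ 62074.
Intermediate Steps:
V(R, N) = N*R
m = 60025 (m = (-16*(-18) + (-541 - 1*(-8)))² = (288 + (-541 + 8))² = (288 - 533)² = (-245)² = 60025)
C = 6204808619/3027705 (C = 2145946/605541 - 593282/(-290) = 2145946*(1/605541) - 593282*(-1/290) = 2145946/605541 + 10229/5 = 6204808619/3027705 ≈ 2049.3)
m + C = 60025 + 6204808619/3027705 = 187942801244/3027705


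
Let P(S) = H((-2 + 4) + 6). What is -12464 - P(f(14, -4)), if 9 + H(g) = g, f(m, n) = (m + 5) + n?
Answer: -12463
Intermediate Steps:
f(m, n) = 5 + m + n (f(m, n) = (5 + m) + n = 5 + m + n)
H(g) = -9 + g
P(S) = -1 (P(S) = -9 + ((-2 + 4) + 6) = -9 + (2 + 6) = -9 + 8 = -1)
-12464 - P(f(14, -4)) = -12464 - 1*(-1) = -12464 + 1 = -12463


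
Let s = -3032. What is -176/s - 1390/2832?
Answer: -232253/536664 ≈ -0.43277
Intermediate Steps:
-176/s - 1390/2832 = -176/(-3032) - 1390/2832 = -176*(-1/3032) - 1390*1/2832 = 22/379 - 695/1416 = -232253/536664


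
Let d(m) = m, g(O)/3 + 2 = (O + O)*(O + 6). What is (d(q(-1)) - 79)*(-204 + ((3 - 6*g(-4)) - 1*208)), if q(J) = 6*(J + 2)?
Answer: 6205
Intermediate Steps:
g(O) = -6 + 6*O*(6 + O) (g(O) = -6 + 3*((O + O)*(O + 6)) = -6 + 3*((2*O)*(6 + O)) = -6 + 3*(2*O*(6 + O)) = -6 + 6*O*(6 + O))
q(J) = 12 + 6*J (q(J) = 6*(2 + J) = 12 + 6*J)
(d(q(-1)) - 79)*(-204 + ((3 - 6*g(-4)) - 1*208)) = ((12 + 6*(-1)) - 79)*(-204 + ((3 - 6*(-6 + 6*(-4)**2 + 36*(-4))) - 1*208)) = ((12 - 6) - 79)*(-204 + ((3 - 6*(-6 + 6*16 - 144)) - 208)) = (6 - 79)*(-204 + ((3 - 6*(-6 + 96 - 144)) - 208)) = -73*(-204 + ((3 - 6*(-54)) - 208)) = -73*(-204 + ((3 + 324) - 208)) = -73*(-204 + (327 - 208)) = -73*(-204 + 119) = -73*(-85) = 6205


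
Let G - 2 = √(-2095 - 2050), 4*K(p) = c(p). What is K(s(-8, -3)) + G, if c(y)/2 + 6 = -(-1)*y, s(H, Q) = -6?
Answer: -4 + I*√4145 ≈ -4.0 + 64.382*I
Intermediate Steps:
c(y) = -12 + 2*y (c(y) = -12 + 2*(-(-1)*y) = -12 + 2*y)
K(p) = -3 + p/2 (K(p) = (-12 + 2*p)/4 = -3 + p/2)
G = 2 + I*√4145 (G = 2 + √(-2095 - 2050) = 2 + √(-4145) = 2 + I*√4145 ≈ 2.0 + 64.382*I)
K(s(-8, -3)) + G = (-3 + (½)*(-6)) + (2 + I*√4145) = (-3 - 3) + (2 + I*√4145) = -6 + (2 + I*√4145) = -4 + I*√4145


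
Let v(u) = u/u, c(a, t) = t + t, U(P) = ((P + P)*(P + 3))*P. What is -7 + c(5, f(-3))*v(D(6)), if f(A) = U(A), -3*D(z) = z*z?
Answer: -7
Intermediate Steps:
D(z) = -z²/3 (D(z) = -z*z/3 = -z²/3)
U(P) = 2*P²*(3 + P) (U(P) = ((2*P)*(3 + P))*P = (2*P*(3 + P))*P = 2*P²*(3 + P))
f(A) = 2*A²*(3 + A)
c(a, t) = 2*t
v(u) = 1
-7 + c(5, f(-3))*v(D(6)) = -7 + (2*(2*(-3)²*(3 - 3)))*1 = -7 + (2*(2*9*0))*1 = -7 + (2*0)*1 = -7 + 0*1 = -7 + 0 = -7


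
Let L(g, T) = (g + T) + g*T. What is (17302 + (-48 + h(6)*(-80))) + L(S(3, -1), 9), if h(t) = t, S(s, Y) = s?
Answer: 16813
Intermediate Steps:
L(g, T) = T + g + T*g (L(g, T) = (T + g) + T*g = T + g + T*g)
(17302 + (-48 + h(6)*(-80))) + L(S(3, -1), 9) = (17302 + (-48 + 6*(-80))) + (9 + 3 + 9*3) = (17302 + (-48 - 480)) + (9 + 3 + 27) = (17302 - 528) + 39 = 16774 + 39 = 16813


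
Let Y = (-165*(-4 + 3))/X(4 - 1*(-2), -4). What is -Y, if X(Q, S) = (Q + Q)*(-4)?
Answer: 55/16 ≈ 3.4375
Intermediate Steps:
X(Q, S) = -8*Q (X(Q, S) = (2*Q)*(-4) = -8*Q)
Y = -55/16 (Y = (-165*(-4 + 3))/((-8*(4 - 1*(-2)))) = (-165*(-1))/((-8*(4 + 2))) = (-33*(-5))/((-8*6)) = 165/(-48) = 165*(-1/48) = -55/16 ≈ -3.4375)
-Y = -1*(-55/16) = 55/16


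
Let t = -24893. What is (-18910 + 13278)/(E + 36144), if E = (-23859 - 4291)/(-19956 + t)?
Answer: -126294784/810525203 ≈ -0.15582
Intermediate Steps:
E = 28150/44849 (E = (-23859 - 4291)/(-19956 - 24893) = -28150/(-44849) = -28150*(-1/44849) = 28150/44849 ≈ 0.62766)
(-18910 + 13278)/(E + 36144) = (-18910 + 13278)/(28150/44849 + 36144) = -5632/1621050406/44849 = -5632*44849/1621050406 = -126294784/810525203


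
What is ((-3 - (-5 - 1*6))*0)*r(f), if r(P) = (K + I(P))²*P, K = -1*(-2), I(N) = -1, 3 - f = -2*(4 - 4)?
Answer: 0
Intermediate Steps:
f = 3 (f = 3 - (-2)*(4 - 4) = 3 - (-2)*0 = 3 - 1*0 = 3 + 0 = 3)
K = 2
r(P) = P (r(P) = (2 - 1)²*P = 1²*P = 1*P = P)
((-3 - (-5 - 1*6))*0)*r(f) = ((-3 - (-5 - 1*6))*0)*3 = ((-3 - (-5 - 6))*0)*3 = ((-3 - 1*(-11))*0)*3 = ((-3 + 11)*0)*3 = (8*0)*3 = 0*3 = 0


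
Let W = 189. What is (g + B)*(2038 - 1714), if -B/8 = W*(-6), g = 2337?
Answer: 3696516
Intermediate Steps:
B = 9072 (B = -1512*(-6) = -8*(-1134) = 9072)
(g + B)*(2038 - 1714) = (2337 + 9072)*(2038 - 1714) = 11409*324 = 3696516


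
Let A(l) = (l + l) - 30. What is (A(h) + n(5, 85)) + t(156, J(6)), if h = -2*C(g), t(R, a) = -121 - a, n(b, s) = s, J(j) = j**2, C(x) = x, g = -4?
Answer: -86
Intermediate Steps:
h = 8 (h = -2*(-4) = 8)
A(l) = -30 + 2*l (A(l) = 2*l - 30 = -30 + 2*l)
(A(h) + n(5, 85)) + t(156, J(6)) = ((-30 + 2*8) + 85) + (-121 - 1*6**2) = ((-30 + 16) + 85) + (-121 - 1*36) = (-14 + 85) + (-121 - 36) = 71 - 157 = -86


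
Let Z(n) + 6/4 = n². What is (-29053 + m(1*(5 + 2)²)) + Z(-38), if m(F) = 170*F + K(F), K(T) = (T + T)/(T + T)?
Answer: -38559/2 ≈ -19280.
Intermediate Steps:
Z(n) = -3/2 + n²
K(T) = 1 (K(T) = (2*T)/((2*T)) = (2*T)*(1/(2*T)) = 1)
m(F) = 1 + 170*F (m(F) = 170*F + 1 = 1 + 170*F)
(-29053 + m(1*(5 + 2)²)) + Z(-38) = (-29053 + (1 + 170*(1*(5 + 2)²))) + (-3/2 + (-38)²) = (-29053 + (1 + 170*(1*7²))) + (-3/2 + 1444) = (-29053 + (1 + 170*(1*49))) + 2885/2 = (-29053 + (1 + 170*49)) + 2885/2 = (-29053 + (1 + 8330)) + 2885/2 = (-29053 + 8331) + 2885/2 = -20722 + 2885/2 = -38559/2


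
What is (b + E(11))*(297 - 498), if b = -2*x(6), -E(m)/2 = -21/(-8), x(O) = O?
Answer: 13869/4 ≈ 3467.3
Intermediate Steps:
E(m) = -21/4 (E(m) = -(-42)/(-8) = -(-42)*(-1)/8 = -2*21/8 = -21/4)
b = -12 (b = -2*6 = -12)
(b + E(11))*(297 - 498) = (-12 - 21/4)*(297 - 498) = -69/4*(-201) = 13869/4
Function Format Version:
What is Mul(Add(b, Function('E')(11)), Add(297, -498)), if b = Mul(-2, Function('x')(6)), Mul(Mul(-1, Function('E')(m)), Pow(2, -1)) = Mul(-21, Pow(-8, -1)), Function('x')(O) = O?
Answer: Rational(13869, 4) ≈ 3467.3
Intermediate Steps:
Function('E')(m) = Rational(-21, 4) (Function('E')(m) = Mul(-2, Mul(-21, Pow(-8, -1))) = Mul(-2, Mul(-21, Rational(-1, 8))) = Mul(-2, Rational(21, 8)) = Rational(-21, 4))
b = -12 (b = Mul(-2, 6) = -12)
Mul(Add(b, Function('E')(11)), Add(297, -498)) = Mul(Add(-12, Rational(-21, 4)), Add(297, -498)) = Mul(Rational(-69, 4), -201) = Rational(13869, 4)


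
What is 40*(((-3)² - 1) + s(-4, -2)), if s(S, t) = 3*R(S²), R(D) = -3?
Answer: -40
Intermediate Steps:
s(S, t) = -9 (s(S, t) = 3*(-3) = -9)
40*(((-3)² - 1) + s(-4, -2)) = 40*(((-3)² - 1) - 9) = 40*((9 - 1) - 9) = 40*(8 - 9) = 40*(-1) = -40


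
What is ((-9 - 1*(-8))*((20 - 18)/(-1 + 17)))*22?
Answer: -11/4 ≈ -2.7500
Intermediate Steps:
((-9 - 1*(-8))*((20 - 18)/(-1 + 17)))*22 = ((-9 + 8)*(2/16))*22 = -2/16*22 = -1*⅛*22 = -⅛*22 = -11/4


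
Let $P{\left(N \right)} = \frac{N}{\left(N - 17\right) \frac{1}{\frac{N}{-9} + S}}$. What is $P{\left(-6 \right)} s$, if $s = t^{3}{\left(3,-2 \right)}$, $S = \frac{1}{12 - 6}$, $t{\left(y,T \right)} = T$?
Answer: $- \frac{40}{23} \approx -1.7391$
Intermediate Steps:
$S = \frac{1}{6} \approx 0.16667$
$s = -8$ ($s = \left(-2\right)^{3} = -8$)
$P{\left(N \right)} = \frac{N \left(\frac{1}{6} - \frac{N}{9}\right)}{-17 + N}$ ($P{\left(N \right)} = \frac{N}{\left(N - 17\right) \frac{1}{\frac{N}{-9} + \frac{1}{6}}} = \frac{N}{\left(-17 + N\right) \frac{1}{N \left(- \frac{1}{9}\right) + \frac{1}{6}}} = \frac{N}{\left(-17 + N\right) \frac{1}{- \frac{N}{9} + \frac{1}{6}}} = \frac{N}{\left(-17 + N\right) \frac{1}{\frac{1}{6} - \frac{N}{9}}} = \frac{N}{\frac{1}{\frac{1}{6} - \frac{N}{9}} \left(-17 + N\right)} = N \frac{\frac{1}{6} - \frac{N}{9}}{-17 + N} = \frac{N \left(\frac{1}{6} - \frac{N}{9}\right)}{-17 + N}$)
$P{\left(-6 \right)} s = \frac{1}{18} \left(-6\right) \frac{1}{-17 - 6} \left(3 - -12\right) \left(-8\right) = \frac{1}{18} \left(-6\right) \frac{1}{-23} \left(3 + 12\right) \left(-8\right) = \frac{1}{18} \left(-6\right) \left(- \frac{1}{23}\right) 15 \left(-8\right) = \frac{5}{23} \left(-8\right) = - \frac{40}{23}$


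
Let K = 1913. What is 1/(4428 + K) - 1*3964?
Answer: -25135723/6341 ≈ -3964.0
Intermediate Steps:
1/(4428 + K) - 1*3964 = 1/(4428 + 1913) - 1*3964 = 1/6341 - 3964 = -25135723/6341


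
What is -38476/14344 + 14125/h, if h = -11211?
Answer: -158490859/40202646 ≈ -3.9423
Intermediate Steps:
-38476/14344 + 14125/h = -38476/14344 + 14125/(-11211) = -38476*1/14344 + 14125*(-1/11211) = -9619/3586 - 14125/11211 = -158490859/40202646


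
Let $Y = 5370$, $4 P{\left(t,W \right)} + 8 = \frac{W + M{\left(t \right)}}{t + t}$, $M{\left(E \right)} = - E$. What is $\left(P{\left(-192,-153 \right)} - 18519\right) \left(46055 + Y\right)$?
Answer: $- \frac{487651190125}{512} \approx -9.5244 \cdot 10^{8}$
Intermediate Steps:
$P{\left(t,W \right)} = -2 + \frac{W - t}{8 t}$ ($P{\left(t,W \right)} = -2 + \frac{\left(W - t\right) \frac{1}{t + t}}{4} = -2 + \frac{\left(W - t\right) \frac{1}{2 t}}{4} = -2 + \frac{\frac{1}{2} \frac{1}{t} \left(W - t\right)}{4} = -2 + \frac{W - t}{8 t}$)
$\left(P{\left(-192,-153 \right)} - 18519\right) \left(46055 + Y\right) = \left(\frac{-153 - -3264}{8 \left(-192\right)} - 18519\right) \left(46055 + 5370\right) = \left(\frac{1}{8} \left(- \frac{1}{192}\right) \left(-153 + 3264\right) - 18519\right) 51425 = \left(\frac{1}{8} \left(- \frac{1}{192}\right) 3111 - 18519\right) 51425 = \left(- \frac{1037}{512} - 18519\right) 51425 = \left(- \frac{9482765}{512}\right) 51425 = - \frac{487651190125}{512}$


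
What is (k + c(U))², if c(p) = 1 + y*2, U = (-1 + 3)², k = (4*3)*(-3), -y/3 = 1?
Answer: 1681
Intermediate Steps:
y = -3 (y = -3*1 = -3)
k = -36 (k = 12*(-3) = -36)
U = 4 (U = 2² = 4)
c(p) = -5 (c(p) = 1 - 3*2 = 1 - 6 = -5)
(k + c(U))² = (-36 - 5)² = (-41)² = 1681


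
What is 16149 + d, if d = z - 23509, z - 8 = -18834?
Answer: -26186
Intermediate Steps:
z = -18826 (z = 8 - 18834 = -18826)
d = -42335 (d = -18826 - 23509 = -42335)
16149 + d = 16149 - 42335 = -26186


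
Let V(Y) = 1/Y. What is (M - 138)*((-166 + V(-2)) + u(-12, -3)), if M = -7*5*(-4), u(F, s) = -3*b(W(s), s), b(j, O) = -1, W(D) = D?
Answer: -327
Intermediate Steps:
u(F, s) = 3 (u(F, s) = -3*(-1) = 3)
M = 140 (M = -35*(-4) = 140)
(M - 138)*((-166 + V(-2)) + u(-12, -3)) = (140 - 138)*((-166 + 1/(-2)) + 3) = 2*((-166 - ½) + 3) = 2*(-333/2 + 3) = 2*(-327/2) = -327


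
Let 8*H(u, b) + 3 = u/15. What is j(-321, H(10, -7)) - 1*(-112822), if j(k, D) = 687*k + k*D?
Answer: -860891/8 ≈ -1.0761e+5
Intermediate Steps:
H(u, b) = -3/8 + u/120 (H(u, b) = -3/8 + (u/15)/8 = -3/8 + u/120)
j(k, D) = 687*k + D*k
j(-321, H(10, -7)) - 1*(-112822) = -321*(687 + (-3/8 + (1/120)*10)) - 1*(-112822) = -321*(687 + (-3/8 + 1/12)) + 112822 = -321*(687 - 7/24) + 112822 = -321*16481/24 + 112822 = -1763467/8 + 112822 = -860891/8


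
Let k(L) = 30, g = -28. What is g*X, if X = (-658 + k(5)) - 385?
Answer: 28364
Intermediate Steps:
X = -1013 (X = (-658 + 30) - 385 = -628 - 385 = -1013)
g*X = -28*(-1013) = 28364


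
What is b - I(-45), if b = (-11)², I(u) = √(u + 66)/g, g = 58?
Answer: 121 - √21/58 ≈ 120.92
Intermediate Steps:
I(u) = √(66 + u)/58 (I(u) = √(u + 66)/58 = √(66 + u)*(1/58) = √(66 + u)/58)
b = 121
b - I(-45) = 121 - √(66 - 45)/58 = 121 - √21/58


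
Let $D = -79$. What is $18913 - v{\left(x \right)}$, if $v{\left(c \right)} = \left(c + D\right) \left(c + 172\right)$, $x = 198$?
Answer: $-25117$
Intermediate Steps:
$v{\left(c \right)} = \left(-79 + c\right) \left(172 + c\right)$ ($v{\left(c \right)} = \left(c - 79\right) \left(c + 172\right) = \left(-79 + c\right) \left(172 + c\right)$)
$18913 - v{\left(x \right)} = 18913 - \left(-13588 + 198^{2} + 93 \cdot 198\right) = 18913 - \left(-13588 + 39204 + 18414\right) = 18913 - 44030 = -25117$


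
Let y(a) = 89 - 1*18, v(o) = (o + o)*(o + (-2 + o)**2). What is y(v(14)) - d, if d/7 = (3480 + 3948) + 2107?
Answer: -66674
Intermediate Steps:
v(o) = 2*o*(o + (-2 + o)**2) (v(o) = (2*o)*(o + (-2 + o)**2) = 2*o*(o + (-2 + o)**2))
d = 66745 (d = 7*((3480 + 3948) + 2107) = 7*(7428 + 2107) = 7*9535 = 66745)
y(a) = 71 (y(a) = 89 - 18 = 71)
y(v(14)) - d = 71 - 1*66745 = 71 - 66745 = -66674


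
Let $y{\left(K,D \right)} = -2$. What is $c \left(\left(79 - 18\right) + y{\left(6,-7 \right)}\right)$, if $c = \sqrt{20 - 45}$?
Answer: $295 i \approx 295.0 i$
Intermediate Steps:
$c = 5 i$ ($c = \sqrt{-25} = 5 i \approx 5.0 i$)
$c \left(\left(79 - 18\right) + y{\left(6,-7 \right)}\right) = 5 i \left(\left(79 - 18\right) - 2\right) = 5 i \left(61 - 2\right) = 5 i 59 = 295 i$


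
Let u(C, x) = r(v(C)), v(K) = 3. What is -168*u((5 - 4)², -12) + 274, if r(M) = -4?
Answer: 946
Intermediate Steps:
u(C, x) = -4
-168*u((5 - 4)², -12) + 274 = -168*(-4) + 274 = 672 + 274 = 946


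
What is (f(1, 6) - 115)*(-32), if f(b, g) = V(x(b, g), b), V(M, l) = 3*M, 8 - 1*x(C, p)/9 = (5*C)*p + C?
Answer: 23552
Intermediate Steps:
x(C, p) = 72 - 9*C - 45*C*p (x(C, p) = 72 - 9*((5*C)*p + C) = 72 - 9*(5*C*p + C) = 72 - 9*(C + 5*C*p) = 72 + (-9*C - 45*C*p) = 72 - 9*C - 45*C*p)
f(b, g) = 216 - 27*b - 135*b*g (f(b, g) = 3*(72 - 9*b - 45*b*g) = 216 - 27*b - 135*b*g)
(f(1, 6) - 115)*(-32) = ((216 - 27*1 - 135*1*6) - 115)*(-32) = ((216 - 27 - 810) - 115)*(-32) = (-621 - 115)*(-32) = -736*(-32) = 23552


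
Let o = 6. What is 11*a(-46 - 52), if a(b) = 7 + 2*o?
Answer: 209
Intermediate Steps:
a(b) = 19 (a(b) = 7 + 2*6 = 7 + 12 = 19)
11*a(-46 - 52) = 11*19 = 209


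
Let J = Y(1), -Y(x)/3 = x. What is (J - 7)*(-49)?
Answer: 490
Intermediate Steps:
Y(x) = -3*x
J = -3 (J = -3*1 = -3)
(J - 7)*(-49) = (-3 - 7)*(-49) = -10*(-49) = 490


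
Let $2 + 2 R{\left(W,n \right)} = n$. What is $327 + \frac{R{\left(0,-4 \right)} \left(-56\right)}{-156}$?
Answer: $\frac{4237}{13} \approx 325.92$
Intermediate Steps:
$R{\left(W,n \right)} = -1 + \frac{n}{2}$
$327 + \frac{R{\left(0,-4 \right)} \left(-56\right)}{-156} = 327 + \frac{\left(-1 + \frac{1}{2} \left(-4\right)\right) \left(-56\right)}{-156} = 327 + \left(-1 - 2\right) \left(-56\right) \left(- \frac{1}{156}\right) = 327 + \left(-3\right) \left(-56\right) \left(- \frac{1}{156}\right) = 327 + 168 \left(- \frac{1}{156}\right) = 327 - \frac{14}{13} = \frac{4237}{13}$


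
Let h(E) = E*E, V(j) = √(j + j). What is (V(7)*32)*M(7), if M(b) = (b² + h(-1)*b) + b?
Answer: 2016*√14 ≈ 7543.2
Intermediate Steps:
V(j) = √2*√j (V(j) = √(2*j) = √2*√j)
h(E) = E²
M(b) = b² + 2*b (M(b) = (b² + (-1)²*b) + b = (b² + 1*b) + b = (b² + b) + b = (b + b²) + b = b² + 2*b)
(V(7)*32)*M(7) = ((√2*√7)*32)*(7*(2 + 7)) = (√14*32)*(7*9) = (32*√14)*63 = 2016*√14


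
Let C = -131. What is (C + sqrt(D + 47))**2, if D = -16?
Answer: (131 - sqrt(31))**2 ≈ 15733.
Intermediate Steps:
(C + sqrt(D + 47))**2 = (-131 + sqrt(-16 + 47))**2 = (-131 + sqrt(31))**2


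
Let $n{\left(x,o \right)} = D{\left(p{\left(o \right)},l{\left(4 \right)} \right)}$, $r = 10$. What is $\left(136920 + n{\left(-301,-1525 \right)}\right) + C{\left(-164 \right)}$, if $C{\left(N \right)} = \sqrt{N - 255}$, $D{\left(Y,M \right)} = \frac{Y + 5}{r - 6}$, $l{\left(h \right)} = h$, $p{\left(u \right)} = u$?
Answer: $136540 + i \sqrt{419} \approx 1.3654 \cdot 10^{5} + 20.469 i$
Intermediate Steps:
$D{\left(Y,M \right)} = \frac{5}{4} + \frac{Y}{4}$ ($D{\left(Y,M \right)} = \frac{Y + 5}{10 - 6} = \frac{5 + Y}{4} = \left(5 + Y\right) \frac{1}{4} = \frac{5}{4} + \frac{Y}{4}$)
$C{\left(N \right)} = \sqrt{-255 + N}$
$n{\left(x,o \right)} = \frac{5}{4} + \frac{o}{4}$
$\left(136920 + n{\left(-301,-1525 \right)}\right) + C{\left(-164 \right)} = \left(136920 + \left(\frac{5}{4} + \frac{1}{4} \left(-1525\right)\right)\right) + \sqrt{-255 - 164} = \left(136920 + \left(\frac{5}{4} - \frac{1525}{4}\right)\right) + \sqrt{-419} = \left(136920 - 380\right) + i \sqrt{419} = 136540 + i \sqrt{419}$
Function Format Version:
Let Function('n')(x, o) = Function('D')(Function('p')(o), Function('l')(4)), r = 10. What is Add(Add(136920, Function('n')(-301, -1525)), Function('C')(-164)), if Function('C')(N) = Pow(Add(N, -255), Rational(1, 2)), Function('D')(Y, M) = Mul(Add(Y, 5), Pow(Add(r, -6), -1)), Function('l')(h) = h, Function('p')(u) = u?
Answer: Add(136540, Mul(I, Pow(419, Rational(1, 2)))) ≈ Add(1.3654e+5, Mul(20.469, I))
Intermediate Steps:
Function('D')(Y, M) = Add(Rational(5, 4), Mul(Rational(1, 4), Y)) (Function('D')(Y, M) = Mul(Add(Y, 5), Pow(Add(10, -6), -1)) = Mul(Add(5, Y), Pow(4, -1)) = Mul(Add(5, Y), Rational(1, 4)) = Add(Rational(5, 4), Mul(Rational(1, 4), Y)))
Function('C')(N) = Pow(Add(-255, N), Rational(1, 2))
Function('n')(x, o) = Add(Rational(5, 4), Mul(Rational(1, 4), o))
Add(Add(136920, Function('n')(-301, -1525)), Function('C')(-164)) = Add(Add(136920, Add(Rational(5, 4), Mul(Rational(1, 4), -1525))), Pow(Add(-255, -164), Rational(1, 2))) = Add(Add(136920, Add(Rational(5, 4), Rational(-1525, 4))), Pow(-419, Rational(1, 2))) = Add(Add(136920, -380), Mul(I, Pow(419, Rational(1, 2)))) = Add(136540, Mul(I, Pow(419, Rational(1, 2))))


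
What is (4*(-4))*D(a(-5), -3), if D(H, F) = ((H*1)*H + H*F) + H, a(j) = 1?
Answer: 16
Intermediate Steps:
D(H, F) = H + H**2 + F*H (D(H, F) = (H*H + F*H) + H = (H**2 + F*H) + H = H + H**2 + F*H)
(4*(-4))*D(a(-5), -3) = (4*(-4))*(1*(1 - 3 + 1)) = -16*(-1) = 16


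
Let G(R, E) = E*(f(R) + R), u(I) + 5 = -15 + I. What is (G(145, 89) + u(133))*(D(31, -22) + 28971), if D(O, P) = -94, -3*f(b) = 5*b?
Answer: -735526067/3 ≈ -2.4518e+8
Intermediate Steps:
u(I) = -20 + I (u(I) = -5 + (-15 + I) = -20 + I)
f(b) = -5*b/3
G(R, E) = -2*E*R/3 (G(R, E) = E*(-5*R/3 + R) = E*(-2*R/3) = -2*E*R/3)
(G(145, 89) + u(133))*(D(31, -22) + 28971) = (-⅔*89*145 + (-20 + 133))*(-94 + 28971) = (-25810/3 + 113)*28877 = -25471/3*28877 = -735526067/3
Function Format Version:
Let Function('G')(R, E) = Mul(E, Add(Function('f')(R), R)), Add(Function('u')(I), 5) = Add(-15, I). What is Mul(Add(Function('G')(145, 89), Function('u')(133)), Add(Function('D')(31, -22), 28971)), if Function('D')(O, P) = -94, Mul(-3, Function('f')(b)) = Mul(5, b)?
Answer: Rational(-735526067, 3) ≈ -2.4518e+8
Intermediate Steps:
Function('u')(I) = Add(-20, I) (Function('u')(I) = Add(-5, Add(-15, I)) = Add(-20, I))
Function('f')(b) = Mul(Rational(-5, 3), b) (Function('f')(b) = Mul(Rational(-1, 3), Mul(5, b)) = Mul(Rational(-5, 3), b))
Function('G')(R, E) = Mul(Rational(-2, 3), E, R) (Function('G')(R, E) = Mul(E, Add(Mul(Rational(-5, 3), R), R)) = Mul(E, Mul(Rational(-2, 3), R)) = Mul(Rational(-2, 3), E, R))
Mul(Add(Function('G')(145, 89), Function('u')(133)), Add(Function('D')(31, -22), 28971)) = Mul(Add(Mul(Rational(-2, 3), 89, 145), Add(-20, 133)), Add(-94, 28971)) = Mul(Add(Rational(-25810, 3), 113), 28877) = Mul(Rational(-25471, 3), 28877) = Rational(-735526067, 3)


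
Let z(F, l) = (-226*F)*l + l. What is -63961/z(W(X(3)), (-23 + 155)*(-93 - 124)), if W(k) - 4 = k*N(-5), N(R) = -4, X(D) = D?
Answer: 63961/51816996 ≈ 0.0012344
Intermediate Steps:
W(k) = 4 - 4*k (W(k) = 4 + k*(-4) = 4 - 4*k)
z(F, l) = l - 226*F*l (z(F, l) = -226*F*l + l = l - 226*F*l)
-63961/z(W(X(3)), (-23 + 155)*(-93 - 124)) = -63961*1/((1 - 226*(4 - 4*3))*(-93 - 124)*(-23 + 155)) = -63961*(-1/(28644*(1 - 226*(4 - 12)))) = -63961*(-1/(28644*(1 - 226*(-8)))) = -63961*(-1/(28644*(1 + 1808))) = -63961/((-28644*1809)) = -63961/(-51816996) = -63961*(-1/51816996) = 63961/51816996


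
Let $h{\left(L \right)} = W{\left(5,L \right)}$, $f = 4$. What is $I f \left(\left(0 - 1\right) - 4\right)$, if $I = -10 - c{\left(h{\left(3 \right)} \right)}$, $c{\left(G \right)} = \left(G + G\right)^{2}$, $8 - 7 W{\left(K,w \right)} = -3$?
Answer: $\frac{19480}{49} \approx 397.55$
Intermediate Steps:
$W{\left(K,w \right)} = \frac{11}{7}$ ($W{\left(K,w \right)} = \frac{8}{7} - - \frac{3}{7} = \frac{8}{7} + \frac{3}{7} = \frac{11}{7}$)
$h{\left(L \right)} = \frac{11}{7}$
$c{\left(G \right)} = 4 G^{2}$ ($c{\left(G \right)} = \left(2 G\right)^{2} = 4 G^{2}$)
$I = - \frac{974}{49}$ ($I = -10 - 4 \left(\frac{11}{7}\right)^{2} = -10 - 4 \cdot \frac{121}{49} = -10 - \frac{484}{49} = - \frac{974}{49} \approx -19.878$)
$I f \left(\left(0 - 1\right) - 4\right) = - \frac{974 \cdot 4 \left(\left(0 - 1\right) - 4\right)}{49} = - \frac{974 \cdot 4 \left(-1 - 4\right)}{49} = - \frac{974 \cdot 4 \left(-5\right)}{49} = \left(- \frac{974}{49}\right) \left(-20\right) = \frac{19480}{49}$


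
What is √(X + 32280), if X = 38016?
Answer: 2*√17574 ≈ 265.13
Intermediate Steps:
√(X + 32280) = √(38016 + 32280) = √70296 = 2*√17574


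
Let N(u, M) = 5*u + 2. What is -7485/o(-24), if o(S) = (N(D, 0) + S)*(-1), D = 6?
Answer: 7485/8 ≈ 935.63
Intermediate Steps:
N(u, M) = 2 + 5*u
o(S) = -32 - S (o(S) = ((2 + 5*6) + S)*(-1) = ((2 + 30) + S)*(-1) = (32 + S)*(-1) = -32 - S)
-7485/o(-24) = -7485/(-32 - 1*(-24)) = -7485/(-32 + 24) = -7485/(-8) = -7485*(-1/8) = 7485/8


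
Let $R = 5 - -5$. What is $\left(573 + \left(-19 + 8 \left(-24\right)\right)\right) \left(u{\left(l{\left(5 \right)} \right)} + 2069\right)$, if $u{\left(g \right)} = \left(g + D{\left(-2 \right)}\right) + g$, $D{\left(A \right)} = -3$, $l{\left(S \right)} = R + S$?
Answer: $758752$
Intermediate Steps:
$R = 10$ ($R = 5 + 5 = 10$)
$l{\left(S \right)} = 10 + S$
$u{\left(g \right)} = -3 + 2 g$ ($u{\left(g \right)} = \left(g - 3\right) + g = \left(-3 + g\right) + g = -3 + 2 g$)
$\left(573 + \left(-19 + 8 \left(-24\right)\right)\right) \left(u{\left(l{\left(5 \right)} \right)} + 2069\right) = \left(573 + \left(-19 + 8 \left(-24\right)\right)\right) \left(\left(-3 + 2 \left(10 + 5\right)\right) + 2069\right) = \left(573 - 211\right) \left(\left(-3 + 2 \cdot 15\right) + 2069\right) = \left(573 - 211\right) \left(\left(-3 + 30\right) + 2069\right) = 362 \left(27 + 2069\right) = 362 \cdot 2096 = 758752$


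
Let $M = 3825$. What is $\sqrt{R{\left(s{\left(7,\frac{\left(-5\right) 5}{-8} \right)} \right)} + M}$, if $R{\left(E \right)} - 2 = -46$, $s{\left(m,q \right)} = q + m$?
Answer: $\sqrt{3781} \approx 61.49$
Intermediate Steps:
$s{\left(m,q \right)} = m + q$
$R{\left(E \right)} = -44$ ($R{\left(E \right)} = 2 - 46 = -44$)
$\sqrt{R{\left(s{\left(7,\frac{\left(-5\right) 5}{-8} \right)} \right)} + M} = \sqrt{-44 + 3825} = \sqrt{3781}$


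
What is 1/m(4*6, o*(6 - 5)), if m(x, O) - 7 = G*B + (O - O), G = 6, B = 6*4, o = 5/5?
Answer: 1/151 ≈ 0.0066225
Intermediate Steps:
o = 1 (o = 5*(⅕) = 1)
B = 24
m(x, O) = 151 (m(x, O) = 7 + (6*24 + (O - O)) = 7 + (144 + 0) = 7 + 144 = 151)
1/m(4*6, o*(6 - 5)) = 1/151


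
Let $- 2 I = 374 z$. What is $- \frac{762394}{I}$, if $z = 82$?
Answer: $\frac{381197}{7667} \approx 49.719$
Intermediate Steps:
$I = -15334$ ($I = - \frac{374 \cdot 82}{2} = \left(- \frac{1}{2}\right) 30668 = -15334$)
$- \frac{762394}{I} = - \frac{762394}{-15334} = \left(-762394\right) \left(- \frac{1}{15334}\right) = \frac{381197}{7667}$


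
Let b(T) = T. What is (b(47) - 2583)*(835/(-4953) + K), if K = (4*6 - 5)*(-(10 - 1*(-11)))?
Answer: 5013879952/4953 ≈ 1.0123e+6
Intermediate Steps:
K = -399 (K = (24 - 5)*(-(10 + 11)) = 19*(-1*21) = 19*(-21) = -399)
(b(47) - 2583)*(835/(-4953) + K) = (47 - 2583)*(835/(-4953) - 399) = -2536*(835*(-1/4953) - 399) = -2536*(-835/4953 - 399) = -2536*(-1977082/4953) = 5013879952/4953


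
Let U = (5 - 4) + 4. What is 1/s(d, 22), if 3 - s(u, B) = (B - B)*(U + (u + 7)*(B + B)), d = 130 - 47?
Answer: ⅓ ≈ 0.33333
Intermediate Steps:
d = 83
U = 5 (U = 1 + 4 = 5)
s(u, B) = 3 (s(u, B) = 3 - (B - B)*(5 + (u + 7)*(B + B)) = 3 - 0*(5 + (7 + u)*(2*B)) = 3 - 0*(5 + 2*B*(7 + u)) = 3 - 1*0 = 3 + 0 = 3)
1/s(d, 22) = 1/3 = ⅓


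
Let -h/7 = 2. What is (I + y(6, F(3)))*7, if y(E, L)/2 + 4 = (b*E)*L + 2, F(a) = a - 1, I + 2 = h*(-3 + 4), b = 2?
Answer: 196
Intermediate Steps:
h = -14 (h = -7*2 = -14)
I = -16 (I = -2 - 14*(-3 + 4) = -2 - 14*1 = -2 - 14 = -16)
F(a) = -1 + a
y(E, L) = -4 + 4*E*L (y(E, L) = -8 + 2*((2*E)*L + 2) = -8 + 2*(2*E*L + 2) = -8 + 2*(2 + 2*E*L) = -8 + (4 + 4*E*L) = -4 + 4*E*L)
(I + y(6, F(3)))*7 = (-16 + (-4 + 4*6*(-1 + 3)))*7 = (-16 + (-4 + 4*6*2))*7 = (-16 + (-4 + 48))*7 = (-16 + 44)*7 = 28*7 = 196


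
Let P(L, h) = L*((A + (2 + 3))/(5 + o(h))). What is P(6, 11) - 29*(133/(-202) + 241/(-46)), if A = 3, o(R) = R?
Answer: 404269/2323 ≈ 174.03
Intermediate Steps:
P(L, h) = 8*L/(5 + h) (P(L, h) = L*((3 + (2 + 3))/(5 + h)) = L*((3 + 5)/(5 + h)) = L*(8/(5 + h)) = 8*L/(5 + h))
P(6, 11) - 29*(133/(-202) + 241/(-46)) = 8*6/(5 + 11) - 29*(133/(-202) + 241/(-46)) = 8*6/16 - 29*(133*(-1/202) + 241*(-1/46)) = 8*6*(1/16) - 29*(-133/202 - 241/46) = 3 - 29*(-13700/2323) = 3 + 397300/2323 = 404269/2323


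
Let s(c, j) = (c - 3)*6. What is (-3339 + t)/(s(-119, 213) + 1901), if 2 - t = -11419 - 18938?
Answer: 3860/167 ≈ 23.114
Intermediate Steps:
s(c, j) = -18 + 6*c (s(c, j) = (-3 + c)*6 = -18 + 6*c)
t = 30359 (t = 2 - (-11419 - 18938) = 2 - 1*(-30357) = 2 + 30357 = 30359)
(-3339 + t)/(s(-119, 213) + 1901) = (-3339 + 30359)/((-18 + 6*(-119)) + 1901) = 27020/((-18 - 714) + 1901) = 27020/(-732 + 1901) = 27020/1169 = 27020*(1/1169) = 3860/167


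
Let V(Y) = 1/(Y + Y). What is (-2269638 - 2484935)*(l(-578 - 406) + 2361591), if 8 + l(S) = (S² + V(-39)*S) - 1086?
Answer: -205749168537069/13 ≈ -1.5827e+13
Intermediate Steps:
V(Y) = 1/(2*Y)
l(S) = -1094 + S² - S/78 (l(S) = -8 + ((S² + ((½)/(-39))*S) - 1086) = -8 + ((S² + ((½)*(-1/39))*S) - 1086) = -8 + ((S² - S/78) - 1086) = -8 + (-1086 + S² - S/78) = -1094 + S² - S/78)
(-2269638 - 2484935)*(l(-578 - 406) + 2361591) = (-2269638 - 2484935)*((-1094 + (-578 - 406)² - (-578 - 406)/78) + 2361591) = -4754573*((-1094 + (-984)² - 1/78*(-984)) + 2361591) = -4754573*((-1094 + 968256 + 164/13) + 2361591) = -4754573*(12573270/13 + 2361591) = -4754573*43273953/13 = -205749168537069/13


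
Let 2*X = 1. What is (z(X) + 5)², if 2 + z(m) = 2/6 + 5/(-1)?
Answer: 25/9 ≈ 2.7778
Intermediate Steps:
X = ½ (X = (½)*1 = ½ ≈ 0.50000)
z(m) = -20/3 (z(m) = -2 + (2/6 + 5/(-1)) = -2 + (2*(⅙) + 5*(-1)) = -2 + (⅓ - 5) = -2 - 14/3 = -20/3)
(z(X) + 5)² = (-20/3 + 5)² = (-5/3)² = 25/9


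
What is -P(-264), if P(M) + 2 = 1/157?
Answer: 313/157 ≈ 1.9936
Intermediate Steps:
P(M) = -313/157 (P(M) = -2 + 1/157 = -313/157)
-P(-264) = -1*(-313/157) = 313/157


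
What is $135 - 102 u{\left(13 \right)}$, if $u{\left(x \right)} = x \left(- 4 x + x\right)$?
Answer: $51849$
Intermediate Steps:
$u{\left(x \right)} = - 3 x^{2}$ ($u{\left(x \right)} = x \left(- 3 x\right) = - 3 x^{2}$)
$135 - 102 u{\left(13 \right)} = 135 - 102 \left(- 3 \cdot 13^{2}\right) = 135 - 102 \left(\left(-3\right) 169\right) = 135 - -51714 = 135 + 51714 = 51849$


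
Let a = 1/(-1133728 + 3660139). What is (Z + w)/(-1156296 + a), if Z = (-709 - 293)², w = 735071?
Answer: -878723641965/584255786731 ≈ -1.5040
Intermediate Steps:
Z = 1004004 (Z = (-1002)² = 1004004)
a = 1/2526411 ≈ 3.9582e-7
(Z + w)/(-1156296 + a) = (1004004 + 735071)/(-1156296 + 1/2526411) = 1739075/(-2921278933655/2526411) = 1739075*(-2526411/2921278933655) = -878723641965/584255786731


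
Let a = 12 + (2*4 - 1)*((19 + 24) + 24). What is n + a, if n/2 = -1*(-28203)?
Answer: 56887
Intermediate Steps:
a = 481 (a = 12 + (8 - 1)*(43 + 24) = 12 + 7*67 = 12 + 469 = 481)
n = 56406 (n = 2*(-1*(-28203)) = 2*28203 = 56406)
n + a = 56406 + 481 = 56887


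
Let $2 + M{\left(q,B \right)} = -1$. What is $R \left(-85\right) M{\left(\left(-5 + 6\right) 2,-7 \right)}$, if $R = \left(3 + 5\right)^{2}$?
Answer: $16320$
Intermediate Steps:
$M{\left(q,B \right)} = -3$ ($M{\left(q,B \right)} = -2 - 1 = -3$)
$R = 64$ ($R = 8^{2} = 64$)
$R \left(-85\right) M{\left(\left(-5 + 6\right) 2,-7 \right)} = 64 \left(-85\right) \left(-3\right) = \left(-5440\right) \left(-3\right) = 16320$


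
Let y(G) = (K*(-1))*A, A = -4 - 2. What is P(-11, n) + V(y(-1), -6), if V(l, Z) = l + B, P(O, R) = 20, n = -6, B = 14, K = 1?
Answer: 40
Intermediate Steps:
A = -6
y(G) = 6 (y(G) = (1*(-1))*(-6) = -1*(-6) = 6)
V(l, Z) = 14 + l (V(l, Z) = l + 14 = 14 + l)
P(-11, n) + V(y(-1), -6) = 20 + (14 + 6) = 20 + 20 = 40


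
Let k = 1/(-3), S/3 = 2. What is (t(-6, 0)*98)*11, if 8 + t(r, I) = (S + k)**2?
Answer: 233926/9 ≈ 25992.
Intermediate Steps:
S = 6 (S = 3*2 = 6)
k = -1/3 (k = 1*(-1/3) = -1/3 ≈ -0.33333)
t(r, I) = 217/9 (t(r, I) = -8 + (6 - 1/3)**2 = -8 + (17/3)**2 = -8 + 289/9 = 217/9)
(t(-6, 0)*98)*11 = ((217/9)*98)*11 = (21266/9)*11 = 233926/9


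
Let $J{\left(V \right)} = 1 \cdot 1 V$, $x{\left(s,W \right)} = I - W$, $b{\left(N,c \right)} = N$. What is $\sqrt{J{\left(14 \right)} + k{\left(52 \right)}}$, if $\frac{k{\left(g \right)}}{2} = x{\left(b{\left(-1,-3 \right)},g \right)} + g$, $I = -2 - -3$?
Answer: $4$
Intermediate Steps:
$I = 1$ ($I = -2 + 3 = 1$)
$x{\left(s,W \right)} = 1 - W$
$J{\left(V \right)} = V$ ($J{\left(V \right)} = 1 V = V$)
$k{\left(g \right)} = 2$ ($k{\left(g \right)} = 2 \left(\left(1 - g\right) + g\right) = 2 \cdot 1 = 2$)
$\sqrt{J{\left(14 \right)} + k{\left(52 \right)}} = \sqrt{14 + 2} = \sqrt{16} = 4$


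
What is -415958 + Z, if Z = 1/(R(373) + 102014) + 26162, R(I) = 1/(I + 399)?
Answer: -30698309528192/78754809 ≈ -3.8980e+5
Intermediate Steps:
R(I) = 1/(399 + I)
Z = 2060383313830/78754809 (Z = 1/(1/(399 + 373) + 102014) + 26162 = 1/(1/772 + 102014) + 26162 = 1/(78754809/772) + 26162 = 772/78754809 + 26162 = 2060383313830/78754809 ≈ 26162.)
-415958 + Z = -415958 + 2060383313830/78754809 = -30698309528192/78754809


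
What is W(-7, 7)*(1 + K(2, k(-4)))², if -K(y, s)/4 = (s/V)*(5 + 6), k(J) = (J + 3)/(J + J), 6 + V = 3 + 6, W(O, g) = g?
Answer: 175/36 ≈ 4.8611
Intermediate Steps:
V = 3 (V = -6 + (3 + 6) = -6 + 9 = 3)
k(J) = (3 + J)/(2*J) (k(J) = (3 + J)/((2*J)) = (3 + J)*(1/(2*J)) = (3 + J)/(2*J))
K(y, s) = -44*s/3 (K(y, s) = -4*s/3*(5 + 6) = -4*s*(⅓)*11 = -4*s/3*11 = -44*s/3)
W(-7, 7)*(1 + K(2, k(-4)))² = 7*(1 - 22*(3 - 4)/(3*(-4)))² = 7*(1 - 22*(-1)*(-1)/(3*4))² = 7*(1 - 44/3*⅛)² = 7*(1 - 11/6)² = 7*(-⅚)² = 7*(25/36) = 175/36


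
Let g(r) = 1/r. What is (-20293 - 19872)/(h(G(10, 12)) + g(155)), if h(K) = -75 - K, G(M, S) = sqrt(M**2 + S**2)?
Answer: 18091520950/32313819 - 964964125*sqrt(61)/64627638 ≈ 443.25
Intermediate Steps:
(-20293 - 19872)/(h(G(10, 12)) + g(155)) = (-20293 - 19872)/((-75 - sqrt(10**2 + 12**2)) + 1/155) = -40165/((-75 - sqrt(100 + 144)) + 1/155) = -40165/((-75 - sqrt(244)) + 1/155) = -40165/((-75 - 2*sqrt(61)) + 1/155) = -40165/(-11624/155 - 2*sqrt(61))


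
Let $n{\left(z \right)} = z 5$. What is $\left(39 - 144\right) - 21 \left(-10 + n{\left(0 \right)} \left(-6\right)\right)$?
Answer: $105$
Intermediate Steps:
$n{\left(z \right)} = 5 z$
$\left(39 - 144\right) - 21 \left(-10 + n{\left(0 \right)} \left(-6\right)\right) = \left(39 - 144\right) - 21 \left(-10 + 5 \cdot 0 \left(-6\right)\right) = \left(39 - 144\right) - 21 \left(-10 + 0 \left(-6\right)\right) = -105 - 21 \left(-10 + 0\right) = -105 - -210 = -105 + 210 = 105$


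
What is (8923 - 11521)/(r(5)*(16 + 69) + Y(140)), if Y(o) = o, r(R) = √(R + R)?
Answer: 12124/1755 - 7361*√10/1755 ≈ -6.3553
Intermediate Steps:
r(R) = √2*√R (r(R) = √(2*R) = √2*√R)
(8923 - 11521)/(r(5)*(16 + 69) + Y(140)) = (8923 - 11521)/((√2*√5)*(16 + 69) + 140) = -2598/(√10*85 + 140) = -2598/(85*√10 + 140) = -2598/(140 + 85*√10)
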